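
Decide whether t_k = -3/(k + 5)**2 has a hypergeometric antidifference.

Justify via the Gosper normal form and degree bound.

No — key equation has no polynomial f.

The ratio is (k + 5)**2/(k + 6)**2.
So A=k**2 + 10*k + 25 and B=k**2 + 12*k + 36, with C=1.
f must satisfy (k**2 + 10*k + 25)·f(k+1) − (k**2 + 10*k + 25)·f(k) = 1.
Degrees (2,2,0) ⇒ d ≤ 0.
Write f(k) = c0. Then LHS − RHS = -1, requiring -1 = 0: contradictory. No certificate.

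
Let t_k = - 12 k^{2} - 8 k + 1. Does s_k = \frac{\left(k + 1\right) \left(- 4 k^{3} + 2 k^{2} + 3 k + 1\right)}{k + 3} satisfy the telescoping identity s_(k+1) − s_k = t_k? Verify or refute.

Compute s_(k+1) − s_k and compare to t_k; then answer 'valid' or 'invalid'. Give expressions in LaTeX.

Invalid: residual \frac{4 \left(4 k^{3} + 23 k^{2} + 13 k - 1\right)}{k^{2} + 7 k + 12} ≠ 0.

s_(k+1) = (-4*k**4 - 18*k**3 - 25*k**2 - 8*k + 4)/(k + 4)
s_(k+1) − s_k = (-12*k**4 - 76*k**3 - 107*k**2 - 37*k + 8)/(k**2 + 7*k + 12)
(s_(k+1) − s_k) − t_k = 4*(4*k**3 + 23*k**2 + 13*k - 1)/(k**2 + 7*k + 12)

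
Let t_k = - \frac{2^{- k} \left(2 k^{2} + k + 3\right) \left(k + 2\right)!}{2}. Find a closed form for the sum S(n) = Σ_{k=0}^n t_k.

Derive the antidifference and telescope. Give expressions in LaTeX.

The ratio is (k + 3)*(k + 2*(k + 1)**2 + 4)/(2*(2*k**2 + k + 3)).
Normal form (A,B,C) = (k/2 + 3/2, 1, k**2 + k/2 + 3/2).
Solve (k/2 + 3/2)·f(k+1) − (1)·f(k) = k**2 + k/2 + 3/2.
d = 1 from the (1,0,2) case.
Solve for f: f(k) = 2*k - 3 (degree 1 ≤ 1).
Certificate R = B(k−1)f/C = 2*(2*k - 3)/(2*k**2 + k + 3) gives s_k = -(2*k - 3)*factorial(k + 2)/2**k.
Check: Δs_k = -(2*k**2 + k + 3)*factorial(k + 2)/(2*2**k). ✓
Evaluate: s_(n+1) = -2**(-n - 1)*(2*n - 1)*factorial(n + 3); subtract s_(0) = 6 ⇒ S(n) = -6 - n*factorial(n + 3)/2**n + factorial(n + 3)/(2*2**n).

S(n) = -6 - 2^{- n} n \left(n + 3\right)! + \frac{2^{- n} \left(n + 3\right)!}{2}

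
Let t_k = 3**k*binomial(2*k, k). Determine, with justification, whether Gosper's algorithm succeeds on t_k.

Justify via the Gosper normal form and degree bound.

No — key equation has no polynomial f.

Step 1: r(k) = 6*(2*k + 1)/(k + 1).
A = 12*k + 6, B = k + 1, C = 1.
Need (12*k + 6)·f(k+1) − (k)·f(k) = 1.
Bound: deg f ≤ -1.
deg f ≤ -1 is impossible — no certificate.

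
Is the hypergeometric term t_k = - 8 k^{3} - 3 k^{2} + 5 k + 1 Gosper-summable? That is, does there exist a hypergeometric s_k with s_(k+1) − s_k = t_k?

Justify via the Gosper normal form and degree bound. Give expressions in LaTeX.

t_(k+1)/t_k = (8*k**3 + 27*k**2 + 25*k + 5)/(8*k**3 + 3*k**2 - 5*k - 1).
Take A(k)=1, B(k)=1, C(k)=k**3 + 3*k**2/8 - 5*k/8 - 1/8.
Set up (1)·f(k+1) − (1)·f(k) − (k**3 + 3*k**2/8 - 5*k/8 - 1/8) = 0.
deg f ≤ 4 (via 0,0,3).
Match coefficients ⇒ f(k) = k*(2*k**3 - 3*k**2 - 2*k + 2)/8.
So s_k = (B(k−1)f/C)·t_k = (k*(2*k**3 - 3*k**2 - 2*k + 2)/(8*k**3 + 3*k**2 - 5*k - 1))·t_k = k*(-2*k**3 + 3*k**2 + 2*k - 2).
Δs = -8*k**3 - 3*k**2 + 5*k + 1, as required.

Yes. s_k = k \left(- 2 k^{3} + 3 k^{2} + 2 k - 2\right).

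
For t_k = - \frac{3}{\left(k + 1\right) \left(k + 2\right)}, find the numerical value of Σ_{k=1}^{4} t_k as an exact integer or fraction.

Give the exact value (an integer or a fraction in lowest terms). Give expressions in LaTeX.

t_(k+1)/t_k = (k + 1)/(k + 3).
Take A(k)=k + 1, B(k)=k + 3, C(k)=1.
Set up (k + 1)·f(k+1) − (k + 2)·f(k) − (1) = 0.
d = 1 from the (1,1,0) case.
Solve for f: f(k) = k (degree 1 ≤ 1).
So s_k = (B(k−1)f/C)·t_k = (k*(k + 2))·t_k = -3*k/(k + 1).
s_(k+1) − s_k = -3/(k**2 + 3*k + 2) = t_k.
Σ_(k=1)^(4) t_k = s_(5) − s_(1) = -5/2 − (-3/2) = -1.

Σ = -1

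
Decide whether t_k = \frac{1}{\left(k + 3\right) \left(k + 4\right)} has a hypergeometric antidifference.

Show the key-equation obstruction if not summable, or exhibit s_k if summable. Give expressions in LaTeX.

t_(k+1)/t_k = (k + 3)/(k + 5).
Gosper form: A/B · C(k+1)/C(k) with A=k + 3, B=k + 5, C=1.
Key eq: (k + 3)·f(k+1) = (k + 4)·f(k) + (1).
Bound: deg f ≤ 1.
Solving with deg f ≤ 1: f(k) = k/3.
Then R = B(k−1)f/C = k*(k + 4)/3, so s_k = R(k)·t_k = k/(3*(k + 3)).
Δs = 1/(k**2 + 7*k + 12), as required.

Yes. s_k = \frac{k}{3 \left(k + 3\right)}.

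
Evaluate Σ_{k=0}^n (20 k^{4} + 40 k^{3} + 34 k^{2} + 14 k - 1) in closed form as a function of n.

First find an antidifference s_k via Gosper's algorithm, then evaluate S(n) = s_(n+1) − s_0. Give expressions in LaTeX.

S(n) = 4 n^{5} + 20 n^{4} + 38 n^{3} + 34 n^{2} + 11 n - 1

The ratio is (20*k**4 + 120*k**3 + 274*k**2 + 282*k + 107)/(20*k**4 + 40*k**3 + 34*k**2 + 14*k - 1).
So A=1 and B=1, with C=k**4 + 2*k**3 + 17*k**2/10 + 7*k/10 - 1/20.
Set up (1)·f(k+1) − (1)·f(k) − (k**4 + 2*k**3 + 17*k**2/10 + 7*k/10 - 1/20) = 0.
d = 5 from the (0,0,4) case.
Solve for f: f(k) = k*(4*k**4 - 2*k**2 - 3)/20 (degree 5 ≤ 5).
R(k) = B(k−1)·f(k)/C(k) = k*(4*k**4 - 2*k**2 - 3)/(20*k**4 + 40*k**3 + 34*k**2 + 14*k - 1); s_k = R·t_k = k*(4*k**4 - 2*k**2 - 3).
s_(k+1) − s_k = 20*k**4 + 40*k**3 + 34*k**2 + 14*k - 1 = t_k.
Σ_(k=0)^n t_k = s_(n+1) − s_(0) = (4*n**5 + 20*n**4 + 38*n**3 + 34*n**2 + 11*n - 1) − (0), i.e. 4*n**5 + 20*n**4 + 38*n**3 + 34*n**2 + 11*n - 1.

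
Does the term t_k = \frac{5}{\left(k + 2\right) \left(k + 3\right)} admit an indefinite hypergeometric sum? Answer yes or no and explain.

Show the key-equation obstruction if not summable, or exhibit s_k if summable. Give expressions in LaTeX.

Ratio r(k) = (k + 2)/(k + 4).
So A=k + 2 and B=k + 4, with C=1.
Need (k + 2)·f(k+1) − (k + 3)·f(k) = 1.
deg f ≤ 1 (via 1,1,0).
A polynomial solution: f(k) = k/2.
Then R = B(k−1)f/C = k*(k + 3)/2, so s_k = R(k)·t_k = 5*k/(2*(k + 2)).
s_(k+1) − s_k = 5/(k**2 + 5*k + 6) = t_k.

Yes. s_k = \frac{5 k}{2 \left(k + 2\right)}.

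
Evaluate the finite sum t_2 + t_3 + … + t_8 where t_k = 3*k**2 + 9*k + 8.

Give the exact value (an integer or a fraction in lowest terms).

Σ = 980

Compute t_(k+1)/t_k: get (3*k**2 + 15*k + 20)/(3*k**2 + 9*k + 8).
So A=1 and B=1, with C=k**2 + 3*k + 8/3.
Key eq: (1)·f(k+1) = (1)·f(k) + (k**2 + 3*k + 8/3).
deg f ≤ 3 (via 0,0,2).
Coefficient equations give f(k) = k*(k**2 + 3*k + 4)/3.
So s_k = (B(k−1)f/C)·t_k = (k*(k**2 + 3*k + 4)/(3*k**2 + 9*k + 8))·t_k = k*(k**2 + 3*k + 4).
Δs = 3*k**2 + 9*k + 8, as required.
Telescoping: Σ = s_(9) − s_(2) = 1008 − (28) = 980.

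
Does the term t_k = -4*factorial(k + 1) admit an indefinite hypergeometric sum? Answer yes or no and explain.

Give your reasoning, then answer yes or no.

Ratio r(k) = k + 2.
Factor: A=k + 2; B=1; C=1.
f must satisfy (k + 2)·f(k+1) − (1)·f(k) = 1.
deg f ≤ -1 (via 1,0,0).
deg f ≤ -1 is impossible — no certificate.

No; the degree bound rules out any f.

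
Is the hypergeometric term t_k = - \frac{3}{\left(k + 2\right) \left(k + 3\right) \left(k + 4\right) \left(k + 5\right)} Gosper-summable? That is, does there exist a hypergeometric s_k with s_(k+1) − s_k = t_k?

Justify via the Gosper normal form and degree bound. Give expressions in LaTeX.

Yes. s_k = \frac{k \left(- k^{2} - 9 k - 26\right)}{24 \left(k + 2\right) \left(k + 3\right) \left(k + 4\right)}.

t_(k+1)/t_k = (k + 2)/(k + 6).
Factor: A=k + 2; B=k + 6; C=1.
Solve (k + 2)·f(k+1) − (k + 5)·f(k) = 1.
deg f ≤ 3 (via 1,1,0).
Solve for f: f(k) = k*(k**2 + 9*k + 26)/72 (degree 3 ≤ 3).
Certificate R = B(k−1)f/C = k*(k + 5)*(k**2 + 9*k + 26)/72 gives s_k = k*(-k**2 - 9*k - 26)/(24*(k + 2)*(k + 3)*(k + 4)).
s_(k+1) − s_k = -3/(k**4 + 14*k**3 + 71*k**2 + 154*k + 120) = t_k.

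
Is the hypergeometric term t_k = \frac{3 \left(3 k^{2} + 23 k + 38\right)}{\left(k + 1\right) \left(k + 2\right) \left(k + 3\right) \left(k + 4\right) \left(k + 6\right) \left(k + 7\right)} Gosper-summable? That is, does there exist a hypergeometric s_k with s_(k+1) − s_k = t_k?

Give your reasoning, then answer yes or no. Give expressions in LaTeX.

r(k) = (k + 1)*(k + 6)*(23*k + 3*(k + 1)**2 + 61)/((k + 5)*(k + 8)*(3*k**2 + 23*k + 38)) after simplifying.
Factor: A=k + 1; B=k + 8; C=k**3 + 38*k**2/3 + 51*k + 190/3.
Key eq: (k + 1)·f(k+1) = (k + 7)·f(k) + (k**3 + 38*k**2/3 + 51*k + 190/3).
From deg A=1, deg B=1, deg C=3: d=6.
Coefficient equations give f(k) = k*(k + 2)*(k + 4)*(k + 5)*(k**2 + 10*k + 27)/54.
Get s_k = R·t_k = k*(k**2 + 10*k + 27)/(6*(k**3 + 10*k**2 + 27*k + 18)) with R(k) = B(k−1)f(k)/C(k) = k*(k + 2)*(k + 4)*(k + 7)*(k**2 + 10*k + 27)/(18*(3*k**2 + 23*k + 38)).
Δs = 3*(3*k**2 + 23*k + 38)/(k**6 + 23*k**5 + 207*k**4 + 925*k**3 + 2144*k**2 + 2412*k + 1008), as required.

Yes. s_k = \frac{k \left(k^{2} + 10 k + 27\right)}{6 \left(k^{3} + 10 k^{2} + 27 k + 18\right)}.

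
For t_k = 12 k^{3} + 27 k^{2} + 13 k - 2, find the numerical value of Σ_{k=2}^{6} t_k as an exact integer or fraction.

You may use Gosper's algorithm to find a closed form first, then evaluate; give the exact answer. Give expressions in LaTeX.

Σ = 7960

The ratio is (12*k**3 + 63*k**2 + 103*k + 50)/(12*k**3 + 27*k**2 + 13*k - 2).
So A=1 and B=1, with C=k**3 + 9*k**2/4 + 13*k/12 - 1/6.
Solve (1)·f(k+1) − (1)·f(k) = k**3 + 9*k**2/4 + 13*k/12 - 1/6.
From deg A=0, deg B=0, deg C=3: d=4.
Match coefficients ⇒ f(k) = k*(k + 1)*(3*k**2 - 4)/12.
Get s_k = R·t_k = k*(3*k**3 + 3*k**2 - 4*k - 4) with R(k) = B(k−1)f(k)/C(k) = k*(3*k**2 - 4)/(12*k**2 + 15*k - 2).
s_(k+1) − s_k = 12*k**3 + 27*k**2 + 13*k - 2 = t_k.
Evaluate s at k=7 and k=2: 8008 and 48; difference 7960.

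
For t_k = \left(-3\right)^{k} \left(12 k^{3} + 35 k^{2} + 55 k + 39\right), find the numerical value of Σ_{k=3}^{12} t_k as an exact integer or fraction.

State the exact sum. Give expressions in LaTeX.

Σ = 11134748754

r(k) = 3*(-12*k**3 - 71*k**2 - 161*k - 141)/(12*k**3 + 35*k**2 + 55*k + 39) after simplifying.
Take A(k)=-3, B(k)=1, C(k)=k**3 + 35*k**2/12 + 55*k/12 + 13/4.
Need (-3)·f(k+1) − (1)·f(k) = k**3 + 35*k**2/12 + 55*k/12 + 13/4.
From deg A=0, deg B=0, deg C=3: d=3.
Coefficient equations give f(k) = -(3*k**3 + 2*k**2 + 4*k + 3)/12.
So s_k = (B(k−1)f/C)·t_k = (-(3*k**3 + 2*k**2 + 4*k + 3)/(12*k**3 + 35*k**2 + 55*k + 39))·t_k = (-3)**k*(-3*k**3 - 2*k**2 - 4*k - 3).
Check: Δs_k = (-3)**k*(12*k**3 + 35*k**2 + 55*k + 39). ✓
Sum = s_(13) − s_(3); s_(13) = 11134751832, s_(3) = 3078 ⇒ 11134748754.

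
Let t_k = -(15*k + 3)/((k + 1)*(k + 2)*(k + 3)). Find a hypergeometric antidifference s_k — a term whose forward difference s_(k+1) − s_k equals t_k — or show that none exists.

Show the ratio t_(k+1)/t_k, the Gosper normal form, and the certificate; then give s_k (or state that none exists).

s_k = -3*k*(3*k - 1)/(2*(k + 1)*(k + 2))

r(k) = (k + 1)*(5*k + 6)/((k + 4)*(5*k + 1)) after simplifying.
So A=k + 1 and B=k + 4, with C=k + 1/5.
Set up (k + 1)·f(k+1) − (k + 3)·f(k) − (k + 1/5) = 0.
Degrees (1,1,1) ⇒ d ≤ 2.
A polynomial solution: f(k) = k*(3*k - 1)/10.
Then R = B(k−1)f/C = k*(k + 3)*(3*k - 1)/(2*(5*k + 1)), so s_k = R(k)·t_k = -3*k*(3*k - 1)/(2*(k + 1)*(k + 2)).
Δs = 3*(-5*k - 1)/(k**3 + 6*k**2 + 11*k + 6), as required.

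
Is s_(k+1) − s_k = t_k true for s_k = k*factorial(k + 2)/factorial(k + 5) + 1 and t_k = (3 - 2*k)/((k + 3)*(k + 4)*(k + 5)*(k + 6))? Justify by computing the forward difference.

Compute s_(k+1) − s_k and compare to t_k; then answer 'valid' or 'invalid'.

Valid: the claim telescopes to t_k.

s_(k+1) = (k**3 + 15*k**2 + 75*k + 121)/((k + 4)*(k + 5)*(k + 6))
s_(k+1) − s_k = (3 - 2*k)/((k + 3)*(k + 4)*(k + 5)*(k + 6))
(s_(k+1) − s_k) − t_k = 0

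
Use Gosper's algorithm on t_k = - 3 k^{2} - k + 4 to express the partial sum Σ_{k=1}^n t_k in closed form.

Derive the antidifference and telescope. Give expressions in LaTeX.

r(k) = k*(3*k + 7)/(3*k**2 + k - 4) after simplifying.
A = 1, B = 1, C = k**2 + k/3 - 4/3.
Solve (1)·f(k+1) − (1)·f(k) = k**2 + k/3 - 4/3.
deg f ≤ 3 (via 0,0,2).
Coefficient equations give f(k) = k*(k**2 - k - 4)/3.
Certificate R = B(k−1)f/C = k*(k**2 - k - 4)/((k - 1)*(3*k + 4)) gives s_k = k*(-k**2 + k + 4).
s_(k+1) − s_k = -3*k**2 - k + 4 = t_k.
s_(n+1) = -n**3 - 2*n**2 + 3*n + 4 and s_(1) = 4, so S(n) = n*(-n**2 - 2*n + 3).

S(n) = n \left(- n^{2} - 2 n + 3\right)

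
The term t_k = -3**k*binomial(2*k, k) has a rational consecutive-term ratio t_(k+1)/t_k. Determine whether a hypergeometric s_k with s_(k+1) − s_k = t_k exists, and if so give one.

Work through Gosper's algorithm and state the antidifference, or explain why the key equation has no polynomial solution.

Step 1: r(k) = 6*(2*k + 1)/(k + 1).
Factor: A=12*k + 6; B=k + 1; C=1.
f must satisfy (12*k + 6)·f(k+1) − (k)·f(k) = 1.
Bound: deg f ≤ -1.
Negative degree bound (-1): no f exists, t_k not Gosper-summable.

no hypergeometric antidifference exists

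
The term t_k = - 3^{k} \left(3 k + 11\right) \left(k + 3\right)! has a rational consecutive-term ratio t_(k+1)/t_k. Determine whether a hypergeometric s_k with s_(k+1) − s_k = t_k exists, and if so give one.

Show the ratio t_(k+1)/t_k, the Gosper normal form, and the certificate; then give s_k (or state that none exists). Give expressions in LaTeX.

s_k = - 3^{k} \left(k + 3\right)!

t_(k+1)/t_k = 3*(k + 4)*(3*k + 14)/(3*k + 11).
Take A(k)=3*k + 12, B(k)=1, C(k)=k + 11/3.
Key eq: (3*k + 12)·f(k+1) = (1)·f(k) + (k + 11/3).
Bound: deg f ≤ 0.
Solving with deg f ≤ 0: f(k) = 1/3.
R(k) = B(k−1)·f(k)/C(k) = 1/(3*k + 11); s_k = R·t_k = -3**k*factorial(k + 3).
Δs = -3**k*(3*k + 11)*factorial(k + 3), as required.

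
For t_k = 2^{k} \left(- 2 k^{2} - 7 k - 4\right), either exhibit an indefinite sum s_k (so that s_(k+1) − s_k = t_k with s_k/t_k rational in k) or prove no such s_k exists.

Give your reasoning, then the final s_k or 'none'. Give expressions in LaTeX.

r(k) = 2*(2*k**2 + 11*k + 13)/(2*k**2 + 7*k + 4) after simplifying.
So A=2 and B=1, with C=k**2 + 7*k/2 + 2.
Set up (2)·f(k+1) − (1)·f(k) − (k**2 + 7*k/2 + 2) = 0.
Degrees (0,0,2) ⇒ d ≤ 2.
Solve for f: f(k) = (2*k**2 - k + 2)/2 (degree 2 ≤ 2).
Then R = B(k−1)f/C = (2*k**2 - k + 2)/(2*k**2 + 7*k + 4), so s_k = R(k)·t_k = 2**k*(-2*k**2 + k - 2).
Δs = 2**k*(-2*k**2 - 7*k - 4), as required.

s_k = 2^{k} \left(- 2 k^{2} + k - 2\right)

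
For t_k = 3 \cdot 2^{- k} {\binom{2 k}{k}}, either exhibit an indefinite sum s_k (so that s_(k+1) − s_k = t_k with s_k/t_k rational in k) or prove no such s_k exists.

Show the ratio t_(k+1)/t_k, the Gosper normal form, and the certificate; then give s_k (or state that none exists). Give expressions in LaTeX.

r(k) = (2*k + 1)/(k + 1) after simplifying.
Gosper form: A/B · C(k+1)/C(k) with A=2*k + 1, B=k + 1, C=1.
f must satisfy (2*k + 1)·f(k+1) − (k)·f(k) = 1.
Degrees (1,1,0) ⇒ d ≤ -1.
d = -1 < 0 ⇒ no nonzero polynomial f; not summable.

not Gosper-summable; s_k does not exist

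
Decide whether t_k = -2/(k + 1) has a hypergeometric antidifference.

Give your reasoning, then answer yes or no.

No. Not Gosper-summable.

The ratio is (k + 1)/(k + 2).
Normal form (A,B,C) = (k + 1, k + 2, 1).
Need (k + 1)·f(k+1) − (k + 1)·f(k) = 1.
From deg A=1, deg B=1, deg C=0: d=0.
Generic f = c0 gives residual -1; -1 = 0 cannot hold, so t_k is not Gosper-summable.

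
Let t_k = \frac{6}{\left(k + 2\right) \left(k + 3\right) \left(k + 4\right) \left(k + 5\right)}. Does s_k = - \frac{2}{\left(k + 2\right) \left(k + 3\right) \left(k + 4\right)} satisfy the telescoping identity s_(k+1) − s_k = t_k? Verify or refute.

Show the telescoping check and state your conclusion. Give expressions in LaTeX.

s_(k+1) = -2/((k + 3)*(k + 4)*(k + 5))
s_(k+1) − s_k = 6/((k + 2)*(k + 3)*(k + 4)*(k + 5))
(s_(k+1) − s_k) − t_k = 0

Valid: the claim telescopes to t_k.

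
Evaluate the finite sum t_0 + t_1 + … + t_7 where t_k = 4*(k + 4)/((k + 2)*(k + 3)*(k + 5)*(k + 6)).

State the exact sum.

Σ = 12/65

t_(k+1)/t_k = (k + 2)*(k + 5)**2/((k + 4)**2*(k + 7)).
Take A(k)=k + 2, B(k)=k + 7, C(k)=k**2 + 8*k + 16.
Key eq: (k + 2)·f(k+1) = (k + 6)·f(k) + (k**2 + 8*k + 16).
Degrees (1,1,2) ⇒ d ≤ 4.
Coefficient equations give f(k) = k*(k + 3)*(k + 4)*(k + 7)/20.
So s_k = (B(k−1)f/C)·t_k = (k*(k + 3)*(k + 6)*(k + 7)/(20*(k + 4)))·t_k = k*(k + 7)/(5*(k**2 + 7*k + 10)).
Δs = 4*(k + 4)/(k**4 + 16*k**3 + 91*k**2 + 216*k + 180), as required.
Σ_(k=0)^(7) t_k = s_(8) − s_(0) = 12/65 − (0) = 12/65.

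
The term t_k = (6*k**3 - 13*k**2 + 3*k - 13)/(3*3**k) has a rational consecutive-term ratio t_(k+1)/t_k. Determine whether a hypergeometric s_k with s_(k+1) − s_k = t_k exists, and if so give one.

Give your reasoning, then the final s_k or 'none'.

s_k = (-3*k**3 + 2*k**2 - 4*k + 4)/3**k

r(k) = (6*k**3 + 5*k**2 - 5*k - 17)/(3*(6*k**3 - 13*k**2 + 3*k - 13)) after simplifying.
Gosper form: A/B · C(k+1)/C(k) with A=1/3, B=1, C=k**3 - 13*k**2/6 + k/2 - 13/6.
Key eq: (1/3)·f(k+1) = (1)·f(k) + (k**3 - 13*k**2/6 + k/2 - 13/6).
deg f ≤ 3 (via 0,0,3).
Solve for f: f(k) = -(3*k**3 - 2*k**2 + 4*k - 4)/2 (degree 3 ≤ 3).
Certificate R = B(k−1)f/C = -3*(3*k**3 - 2*k**2 + 4*k - 4)/(6*k**3 - 13*k**2 + 3*k - 13) gives s_k = (-3*k**3 + 2*k**2 - 4*k + 4)/3**k.
s_(k+1) − s_k = (6*k**3 - 13*k**2 + 3*k - 13)/(3*3**k) = t_k.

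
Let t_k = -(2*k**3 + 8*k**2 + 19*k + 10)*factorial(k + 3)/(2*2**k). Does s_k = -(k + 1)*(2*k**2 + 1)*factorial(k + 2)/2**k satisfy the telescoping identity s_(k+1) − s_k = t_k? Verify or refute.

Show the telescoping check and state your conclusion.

s_(k+1) = -(k + 2)*(2*k**2 + 4*k + 3)*factorial(k + 3)/(2*2**k)
s_(k+1) − s_k = -(2*k**4 + 10*k**3 + 31*k**2 + 37*k + 16)*factorial(k + 2)/(2*2**k)
(s_(k+1) − s_k) − t_k = (2*k**3 + 6*k**2 + 15*k + 7)*factorial(k + 2)/2**k

Invalid: residual (2*k**3 + 6*k**2 + 15*k + 7)*factorial(k + 2)/2**k ≠ 0.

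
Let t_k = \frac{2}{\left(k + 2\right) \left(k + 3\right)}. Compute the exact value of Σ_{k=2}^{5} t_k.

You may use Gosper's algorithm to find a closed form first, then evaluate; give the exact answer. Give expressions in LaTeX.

Step 1: r(k) = (k + 2)/(k + 4).
A = k + 2, B = k + 4, C = 1.
Key eq: (k + 2)·f(k+1) = (k + 3)·f(k) + (1).
From deg A=1, deg B=1, deg C=0: d=1.
Solving with deg f ≤ 1: f(k) = k/2.
Then R = B(k−1)f/C = k*(k + 3)/2, so s_k = R(k)·t_k = k/(k + 2).
Δs = 2/(k**2 + 5*k + 6), as required.
Telescoping: Σ = s_(6) − s_(2) = 3/4 − (1/2) = 1/4.

Σ = 1/4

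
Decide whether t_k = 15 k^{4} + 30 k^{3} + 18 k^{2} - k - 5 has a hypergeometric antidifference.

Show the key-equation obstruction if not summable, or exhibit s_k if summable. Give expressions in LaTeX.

Yes. s_k = k \left(3 k^{4} - 4 k^{2} - 2 k - 2\right).

Compute t_(k+1)/t_k: get (15*k**4 + 90*k**3 + 198*k**2 + 185*k + 57)/(15*k**4 + 30*k**3 + 18*k**2 - k - 5).
Gosper form: A/B · C(k+1)/C(k) with A=1, B=1, C=k**4 + 2*k**3 + 6*k**2/5 - k/15 - 1/3.
f must satisfy (1)·f(k+1) − (1)·f(k) = k**4 + 2*k**3 + 6*k**2/5 - k/15 - 1/3.
deg f ≤ 5 (via 0,0,4).
Solving with deg f ≤ 5: f(k) = k*(3*k**4 - 4*k**2 - 2*k - 2)/15.
R(k) = B(k−1)·f(k)/C(k) = k*(3*k**4 - 4*k**2 - 2*k - 2)/(15*k**4 + 30*k**3 + 18*k**2 - k - 5); s_k = R·t_k = k*(3*k**4 - 4*k**2 - 2*k - 2).
Verify: 15*k**4 + 30*k**3 + 18*k**2 - k - 5 matches t_k.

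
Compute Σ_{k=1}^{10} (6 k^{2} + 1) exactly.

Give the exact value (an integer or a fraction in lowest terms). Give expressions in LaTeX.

Compute t_(k+1)/t_k: get (6*(k + 1)**2 + 1)/(6*k**2 + 1).
Factor: A=1; B=1; C=k**2 + 1/6.
Set up (1)·f(k+1) − (1)·f(k) − (k**2 + 1/6) = 0.
Degrees (0,0,2) ⇒ d ≤ 3.
A polynomial solution: f(k) = k*(2*k**2 - 3*k + 2)/6.
R(k) = B(k−1)·f(k)/C(k) = k*(2*k**2 - 3*k + 2)/(6*k**2 + 1); s_k = R·t_k = k*(2*k**2 - 3*k + 2).
Δs = 6*k**2 + 1, as required.
Telescoping: Σ = s_(11) − s_(1) = 2321 − (1) = 2320.

Σ = 2320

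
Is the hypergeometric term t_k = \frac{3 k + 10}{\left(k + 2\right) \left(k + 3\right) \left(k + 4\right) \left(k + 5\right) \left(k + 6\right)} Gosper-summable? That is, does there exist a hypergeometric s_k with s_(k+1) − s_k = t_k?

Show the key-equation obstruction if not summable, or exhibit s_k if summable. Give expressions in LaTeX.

Step 1: r(k) = (k + 2)*(3*k + 13)/((k + 7)*(3*k + 10)).
Take A(k)=k + 2, B(k)=k + 7, C(k)=k + 10/3.
Need (k + 2)·f(k+1) − (k + 6)·f(k) = k + 10/3.
Bound: deg f ≤ 4.
Match coefficients ⇒ f(k) = k*(k + 3)*(k**2 + 11*k + 38)/120.
R(k) = B(k−1)·f(k)/C(k) = k*(k + 3)*(k + 6)*(k**2 + 11*k + 38)/(40*(3*k + 10)); s_k = R·t_k = k*(k**2 + 11*k + 38)/(40*(k**3 + 11*k**2 + 38*k + 40)).
Verify: (3*k + 10)/(k**5 + 20*k**4 + 155*k**3 + 580*k**2 + 1044*k + 720) matches t_k.

Yes. s_k = \frac{k \left(k^{2} + 11 k + 38\right)}{40 \left(k^{3} + 11 k^{2} + 38 k + 40\right)}.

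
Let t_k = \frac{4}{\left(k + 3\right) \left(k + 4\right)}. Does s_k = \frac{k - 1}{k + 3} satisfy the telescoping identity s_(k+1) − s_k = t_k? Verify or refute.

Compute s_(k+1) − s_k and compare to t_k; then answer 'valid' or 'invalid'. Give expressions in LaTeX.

valid (s_(k+1) − s_k reduces to t_k)

s_(k+1) = k/(k + 4)
s_(k+1) − s_k = 4/(k**2 + 7*k + 12)
(s_(k+1) − s_k) − t_k = 0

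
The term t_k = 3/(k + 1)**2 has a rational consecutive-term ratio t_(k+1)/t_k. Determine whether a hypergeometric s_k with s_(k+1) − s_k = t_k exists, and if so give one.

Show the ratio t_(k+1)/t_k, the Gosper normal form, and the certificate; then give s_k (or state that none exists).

t_(k+1)/t_k = (k + 1)**2/(k + 2)**2.
A = k**2 + 2*k + 1, B = k**2 + 4*k + 4, C = 1.
Solve (k**2 + 2*k + 1)·f(k+1) − (k**2 + 2*k + 1)·f(k) = 1.
Bound: deg f ≤ 0.
Generic f = c0 gives residual -1; -1 = 0 cannot hold, so t_k is not Gosper-summable.

none — t_k is not Gosper-summable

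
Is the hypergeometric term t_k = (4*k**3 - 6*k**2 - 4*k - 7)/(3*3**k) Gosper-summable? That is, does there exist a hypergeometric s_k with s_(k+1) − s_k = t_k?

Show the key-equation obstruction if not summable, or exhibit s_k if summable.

r(k) = (4*k**3 + 6*k**2 - 4*k - 13)/(3*(4*k**3 - 6*k**2 - 4*k - 7)) after simplifying.
A = 1/3, B = 1, C = k**3 - 3*k**2/2 - k - 7/4.
Key eq: (1/3)·f(k+1) = (1)·f(k) + (k**3 - 3*k**2/2 - k - 7/4).
Bound: deg f ≤ 3.
Solving with deg f ≤ 3: f(k) = -3*(2*k**3 + k - 2)/4.
Then R = B(k−1)f/C = -3*(2*k**3 + k - 2)/(4*k**3 - 6*k**2 - 4*k - 7), so s_k = R(k)·t_k = (-2*k**3 - k + 2)/3**k.
s_(k+1) − s_k = (4*k**3 - 6*k**2 - 4*k - 7)/(3*3**k) = t_k.

Yes. s_k = (-2*k**3 - k + 2)/3**k.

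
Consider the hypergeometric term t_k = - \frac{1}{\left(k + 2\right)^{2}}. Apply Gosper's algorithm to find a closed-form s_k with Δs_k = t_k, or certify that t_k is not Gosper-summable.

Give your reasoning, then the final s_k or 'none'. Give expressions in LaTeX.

no hypergeometric antidifference exists

Step 1: r(k) = (k + 2)**2/(k + 3)**2.
Factor: A=k**2 + 4*k + 4; B=k**2 + 6*k + 9; C=1.
f must satisfy (k**2 + 4*k + 4)·f(k+1) − (k**2 + 4*k + 4)·f(k) = 1.
deg f ≤ 0 (via 2,2,0).
f = c0 ⇒ A·f(k+1) − B(k−1)·f(k) − C = -1. The system {-1 = 0} is inconsistent; no antidifference.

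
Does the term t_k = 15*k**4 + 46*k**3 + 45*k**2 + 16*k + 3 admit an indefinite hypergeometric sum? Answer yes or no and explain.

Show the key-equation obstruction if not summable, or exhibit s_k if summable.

Yes. s_k = k*(3*k**4 + 4*k**3 - 3*k**2 - 3*k + 2).

Step 1: r(k) = (15*k**4 + 106*k**3 + 273*k**2 + 304*k + 125)/(15*k**4 + 46*k**3 + 45*k**2 + 16*k + 3).
A = 1, B = 1, C = k**4 + 46*k**3/15 + 3*k**2 + 16*k/15 + 1/5.
Key eq: (1)·f(k+1) = (1)·f(k) + (k**4 + 46*k**3/15 + 3*k**2 + 16*k/15 + 1/5).
deg f ≤ 5 (via 0,0,4).
Match coefficients ⇒ f(k) = k*(3*k**4 + 4*k**3 - 3*k**2 - 3*k + 2)/15.
Get s_k = R·t_k = k*(3*k**4 + 4*k**3 - 3*k**2 - 3*k + 2) with R(k) = B(k−1)f(k)/C(k) = k*(3*k**4 + 4*k**3 - 3*k**2 - 3*k + 2)/(15*k**4 + 46*k**3 + 45*k**2 + 16*k + 3).
Δs = 15*k**4 + 46*k**3 + 45*k**2 + 16*k + 3, as required.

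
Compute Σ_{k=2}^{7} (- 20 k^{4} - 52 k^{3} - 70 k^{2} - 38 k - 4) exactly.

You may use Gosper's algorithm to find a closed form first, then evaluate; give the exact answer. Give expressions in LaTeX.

Compute t_(k+1)/t_k: get (10*k**4 + 66*k**3 + 173*k**2 + 207*k + 92)/(10*k**4 + 26*k**3 + 35*k**2 + 19*k + 2).
Take A(k)=1, B(k)=1, C(k)=k**4 + 13*k**3/5 + 7*k**2/2 + 19*k/10 + 1/5.
f must satisfy (1)·f(k+1) − (1)·f(k) = k**4 + 13*k**3/5 + 7*k**2/2 + 19*k/10 + 1/5.
Degrees (0,0,4) ⇒ d ≤ 5.
Coefficient equations give f(k) = k*(4*k**4 + 3*k**3 + 4*k**2 - 3*k - 4)/20.
So s_k = (B(k−1)f/C)·t_k = (k*(4*k**4 + 3*k**3 + 4*k**2 - 3*k - 4)/(2*(10*k**4 + 26*k**3 + 35*k**2 + 19*k + 2)))·t_k = k*(-4*k**4 - 3*k**3 - 4*k**2 + 3*k + 4).
s_(k+1) − s_k = -20*k**4 - 52*k**3 - 70*k**2 - 38*k - 4 = t_k.
Evaluate s at k=8 and k=2: -145184 and -188; difference -144996.

Σ = -144996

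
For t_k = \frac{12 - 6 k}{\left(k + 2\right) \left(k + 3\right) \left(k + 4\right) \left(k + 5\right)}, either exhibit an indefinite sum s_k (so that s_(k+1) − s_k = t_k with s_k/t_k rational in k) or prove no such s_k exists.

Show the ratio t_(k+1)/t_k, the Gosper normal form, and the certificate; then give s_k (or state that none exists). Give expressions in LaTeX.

r(k) = (k - 1)*(k + 2)/((k - 2)*(k + 6)) after simplifying.
So A=k + 2 and B=k + 6, with C=k - 2.
f must satisfy (k + 2)·f(k+1) − (k + 5)·f(k) = k - 2.
Bound: deg f ≤ 3.
Solve for f: f(k) = -k*(k**2 + 9*k + 62)/72 (degree 3 ≤ 3).
Get s_k = R·t_k = k*(k**2 + 9*k + 62)/(12*(k + 2)*(k + 3)*(k + 4)) with R(k) = B(k−1)f(k)/C(k) = -k*(k + 5)*(k**2 + 9*k + 62)/(72*(k - 2)).
Verify: 6*(2 - k)/(k**4 + 14*k**3 + 71*k**2 + 154*k + 120) matches t_k.

s_k = \frac{k \left(k^{2} + 9 k + 62\right)}{12 \left(k + 2\right) \left(k + 3\right) \left(k + 4\right)}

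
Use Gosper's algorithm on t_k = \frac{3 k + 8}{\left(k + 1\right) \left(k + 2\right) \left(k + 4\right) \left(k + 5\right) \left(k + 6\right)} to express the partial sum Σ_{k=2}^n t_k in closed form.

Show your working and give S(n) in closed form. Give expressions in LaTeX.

S(n) = \frac{n^{3} + 13 n^{2} + 52 n - 66}{126 \left(n^{3} + 13 n^{2} + 52 n + 60\right)}

t_(k+1)/t_k = (k + 1)*(k + 4)*(3*k + 11)/((k + 3)*(k + 7)*(3*k + 8)).
A = k + 1, B = k + 7, C = k**2 + 17*k/3 + 8.
f must satisfy (k + 1)·f(k+1) − (k + 6)·f(k) = k**2 + 17*k/3 + 8.
Degrees (1,1,2) ⇒ d ≤ 5.
A polynomial solution: f(k) = k*(k + 2)*(k + 3)*(k**2 + 10*k + 29)/60.
So s_k = (B(k−1)f/C)·t_k = (k*(k + 2)*(k + 6)*(k**2 + 10*k + 29)/(20*(3*k + 8)))·t_k = k*(k**2 + 10*k + 29)/(20*(k**3 + 10*k**2 + 29*k + 20)).
s_(k+1) − s_k = (3*k + 8)/(k**5 + 18*k**4 + 121*k**3 + 372*k**2 + 508*k + 240) = t_k.
s_(n+1) = (n**3 + 13*n**2 + 52*n + 40)/(20*(n**3 + 13*n**2 + 52*n + 60)) and s_(2) = 53/1260, so S(n) = (n**3 + 13*n**2 + 52*n - 66)/(126*(n**3 + 13*n**2 + 52*n + 60)).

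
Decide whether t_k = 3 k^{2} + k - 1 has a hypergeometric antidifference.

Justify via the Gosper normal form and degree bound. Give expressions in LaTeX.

Compute t_(k+1)/t_k: get (k + 3*(k + 1)**2)/(3*k**2 + k - 1).
So A=1 and B=1, with C=k**2 + k/3 - 1/3.
Set up (1)·f(k+1) − (1)·f(k) − (k**2 + k/3 - 1/3) = 0.
From deg A=0, deg B=0, deg C=2: d=3.
Coefficient equations give f(k) = k*(k**2 - k - 1)/3.
Certificate R = B(k−1)f/C = k*(k**2 - k - 1)/(3*k**2 + k - 1) gives s_k = k*(k**2 - k - 1).
Δs = 3*k**2 + k - 1, as required.

Yes. s_k = k \left(k^{2} - k - 1\right).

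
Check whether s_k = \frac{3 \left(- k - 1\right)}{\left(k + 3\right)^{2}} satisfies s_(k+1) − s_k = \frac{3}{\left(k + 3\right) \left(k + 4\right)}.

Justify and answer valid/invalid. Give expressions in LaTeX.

Invalid: residual \frac{6 \left(- 2 k - 7\right)}{k^{4} + 14 k^{3} + 73 k^{2} + 168 k + 144} ≠ 0.

s_(k+1) = 3*(-k - 2)/(k + 4)**2
s_(k+1) − s_k = 3*(k**2 + 3*k - 2)/(k**4 + 14*k**3 + 73*k**2 + 168*k + 144)
(s_(k+1) − s_k) − t_k = 6*(-2*k - 7)/(k**4 + 14*k**3 + 73*k**2 + 168*k + 144)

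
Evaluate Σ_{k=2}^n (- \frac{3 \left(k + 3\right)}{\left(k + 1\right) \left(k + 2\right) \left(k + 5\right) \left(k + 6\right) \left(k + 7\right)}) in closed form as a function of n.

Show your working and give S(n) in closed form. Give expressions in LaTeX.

S(n) = \frac{- n^{3} - 15 n^{2} - 68 n + 84}{168 \left(n^{3} + 15 n^{2} + 68 n + 84\right)}

t_(k+1)/t_k = (k + 1)*(k + 4)*(k + 5)/((k + 3)**2*(k + 8)).
Factor: A=k + 1; B=k + 8; C=k**3 + 10*k**2 + 33*k + 36.
Solve (k + 1)·f(k+1) − (k + 7)·f(k) = k**3 + 10*k**2 + 33*k + 36.
deg f ≤ 6 (via 1,1,3).
A polynomial solution: f(k) = k*(k + 2)*(k + 3)*(k + 4)*(k**2 + 12*k + 41)/90.
Then R = B(k−1)f/C = k*(k + 2)*(k + 7)*(k**2 + 12*k + 41)/(90*(k + 3)), so s_k = R(k)·t_k = k*(-k**2 - 12*k - 41)/(30*(k**3 + 12*k**2 + 41*k + 30)).
Δs = 3*(-k - 3)/(k**5 + 21*k**4 + 163*k**3 + 567*k**2 + 844*k + 420), as required.
Σ_(k=2)^n t_k = s_(n+1) − s_(2) = ((-n**3 - 15*n**2 - 68*n - 54)/(30*(n**3 + 15*n**2 + 68*n + 84))) − (-23/840), i.e. (-n**3 - 15*n**2 - 68*n + 84)/(168*(n**3 + 15*n**2 + 68*n + 84)).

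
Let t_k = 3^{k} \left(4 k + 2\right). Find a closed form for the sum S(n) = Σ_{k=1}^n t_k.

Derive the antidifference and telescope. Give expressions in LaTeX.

S(n) = 6 \cdot 3^{n} n

Compute t_(k+1)/t_k: get 3*(2*k + 3)/(2*k + 1).
Normal form (A,B,C) = (3, 1, k + 1/2).
Key eq: (3)·f(k+1) = (1)·f(k) + (k + 1/2).
From deg A=0, deg B=0, deg C=1: d=1.
Match coefficients ⇒ f(k) = (k - 1)/2.
Get s_k = R·t_k = 2*3**k*(k - 1) with R(k) = B(k−1)f(k)/C(k) = (k - 1)/(2*k + 1).
Δs = 3**k*(4*k + 2), as required.
Σ_(k=1)^n t_k = s_(n+1) − s_(1) = (6*3**n*n) − (0), i.e. 6*3**n*n.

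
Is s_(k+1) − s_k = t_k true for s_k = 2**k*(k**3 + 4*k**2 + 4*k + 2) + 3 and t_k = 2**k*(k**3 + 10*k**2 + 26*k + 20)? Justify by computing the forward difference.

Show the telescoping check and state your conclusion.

Valid — Δs_k = t_k.

s_(k+1) = 2**(k + 1)*(4*k + (k + 1)**3 + 4*(k + 1)**2 + 6) + 3
s_(k+1) − s_k = 2**k*(k**3 + 10*k**2 + 26*k + 20)
(s_(k+1) − s_k) − t_k = 0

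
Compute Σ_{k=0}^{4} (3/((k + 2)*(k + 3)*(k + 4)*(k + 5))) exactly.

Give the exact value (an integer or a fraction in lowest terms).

Σ = 5/126

Compute t_(k+1)/t_k: get (k + 2)/(k + 6).
A = k + 2, B = k + 6, C = 1.
f must satisfy (k + 2)·f(k+1) − (k + 5)·f(k) = 1.
deg f ≤ 3 (via 1,1,0).
Solve for f: f(k) = k*(k**2 + 9*k + 26)/72 (degree 3 ≤ 3).
Then R = B(k−1)f/C = k*(k + 5)*(k**2 + 9*k + 26)/72, so s_k = R(k)·t_k = k*(k**2 + 9*k + 26)/(24*(k + 2)*(k + 3)*(k + 4)).
Δs = 3/(k**4 + 14*k**3 + 71*k**2 + 154*k + 120), as required.
Evaluate s at k=5 and k=0: 5/126 and 0; difference 5/126.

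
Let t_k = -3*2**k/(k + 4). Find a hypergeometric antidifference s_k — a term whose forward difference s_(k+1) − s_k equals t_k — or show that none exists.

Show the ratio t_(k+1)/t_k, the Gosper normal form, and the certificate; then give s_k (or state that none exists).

Ratio r(k) = 2*(k + 4)/(k + 5).
Gosper form: A/B · C(k+1)/C(k) with A=2*k + 8, B=k + 5, C=1.
Need (2*k + 8)·f(k+1) − (k + 4)·f(k) = 1.
deg f ≤ -1 (via 1,1,0).
deg f ≤ -1 is impossible — no certificate.

none — t_k is not Gosper-summable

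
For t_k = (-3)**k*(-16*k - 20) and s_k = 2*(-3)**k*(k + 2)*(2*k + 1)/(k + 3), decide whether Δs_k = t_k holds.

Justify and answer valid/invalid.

Invalid: residual (-3)**k*(16*k**2 + 72*k + 62)/(k**2 + 7*k + 12) ≠ 0.

s_(k+1) = 2*(-3)**(k + 1)*(k + 3)*(2*k + 3)/(k + 4)
s_(k+1) − s_k = (-3)**k*(-16*k**3 - 116*k**2 - 260*k - 178)/(k**2 + 7*k + 12)
(s_(k+1) − s_k) − t_k = (-3)**k*(16*k**2 + 72*k + 62)/(k**2 + 7*k + 12)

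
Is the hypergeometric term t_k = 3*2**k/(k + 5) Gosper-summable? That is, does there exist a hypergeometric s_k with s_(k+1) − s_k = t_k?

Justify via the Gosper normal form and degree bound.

No — t_k has no hypergeometric antidifference.

Ratio r(k) = 2*(k + 5)/(k + 6).
Factor: A=2*k + 10; B=k + 6; C=1.
Key eq: (2*k + 10)·f(k+1) = (k + 5)·f(k) + (1).
Degrees (1,1,0) ⇒ d ≤ -1.
d = -1 < 0 ⇒ no nonzero polynomial f; not summable.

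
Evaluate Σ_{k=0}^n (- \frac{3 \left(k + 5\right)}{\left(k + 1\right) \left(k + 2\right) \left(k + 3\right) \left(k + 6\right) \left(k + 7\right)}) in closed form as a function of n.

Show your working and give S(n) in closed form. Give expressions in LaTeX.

r(k) = (k + 1)*(k + 6)**2/((k + 4)*(k + 5)*(k + 8)) after simplifying.
So A=k + 1 and B=k + 8, with C=k**3 + 14*k**2 + 65*k + 100.
Key eq: (k + 1)·f(k+1) = (k + 7)·f(k) + (k**3 + 14*k**2 + 65*k + 100).
d = 6 from the (1,1,3) case.
Coefficient equations give f(k) = k*(k + 3)*(k + 4)**2*(k + 5)**2/36.
Certificate R = B(k−1)f/C = k*(k + 3)*(k + 4)*(k + 7)/36 gives s_k = k*(-k**2 - 9*k - 20)/(12*(k**3 + 9*k**2 + 20*k + 12)).
Δs = 3*(-k - 5)/(k**5 + 19*k**4 + 131*k**3 + 401*k**2 + 540*k + 252), as required.
Σ_(k=0)^n t_k = s_(n+1) − s_(0) = ((-n**3 - 12*n**2 - 41*n - 30)/(12*(n**3 + 12*n**2 + 41*n + 42))) − (0), i.e. (-n**3 - 12*n**2 - 41*n - 30)/(12*(n**3 + 12*n**2 + 41*n + 42)).

S(n) = \frac{- n^{3} - 12 n^{2} - 41 n - 30}{12 \left(n^{3} + 12 n^{2} + 41 n + 42\right)}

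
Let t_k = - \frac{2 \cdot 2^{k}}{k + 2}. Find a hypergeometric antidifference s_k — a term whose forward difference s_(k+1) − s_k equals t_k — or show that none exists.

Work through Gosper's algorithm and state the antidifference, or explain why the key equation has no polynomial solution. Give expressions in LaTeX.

The ratio is 2*(k + 2)/(k + 3).
Gosper form: A/B · C(k+1)/C(k) with A=2*k + 4, B=k + 3, C=1.
f must satisfy (2*k + 4)·f(k+1) − (k + 2)·f(k) = 1.
deg f ≤ -1 (via 1,1,0).
Bound -1 < 0, so the key equation has no polynomial solution.

none (Gosper's algorithm certifies no s_k)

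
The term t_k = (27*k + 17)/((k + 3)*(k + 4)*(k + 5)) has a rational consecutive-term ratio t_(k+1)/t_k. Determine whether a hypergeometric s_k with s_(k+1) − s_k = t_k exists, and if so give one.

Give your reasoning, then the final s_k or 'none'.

s_k = k*(49*k + 19)/(12*(k + 3)*(k + 4))

r(k) = (k + 3)*(27*k + 44)/((k + 6)*(27*k + 17)) after simplifying.
Normal form (A,B,C) = (k + 3, k + 6, k + 17/27).
Key eq: (k + 3)·f(k+1) = (k + 5)·f(k) + (k + 17/27).
Bound: deg f ≤ 2.
A polynomial solution: f(k) = k*(49*k + 19)/324.
Certificate R = B(k−1)f/C = k*(k + 5)*(49*k + 19)/(12*(27*k + 17)) gives s_k = k*(49*k + 19)/(12*(k + 3)*(k + 4)).
s_(k+1) − s_k = (27*k + 17)/(k**3 + 12*k**2 + 47*k + 60) = t_k.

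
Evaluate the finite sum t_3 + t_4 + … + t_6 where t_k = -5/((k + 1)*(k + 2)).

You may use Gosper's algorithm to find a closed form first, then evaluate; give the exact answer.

Σ = -5/8

Ratio r(k) = (k + 1)/(k + 3).
Gosper form: A/B · C(k+1)/C(k) with A=k + 1, B=k + 3, C=1.
Solve (k + 1)·f(k+1) − (k + 2)·f(k) = 1.
Degrees (1,1,0) ⇒ d ≤ 1.
Coefficient equations give f(k) = k.
Then R = B(k−1)f/C = k*(k + 2), so s_k = R(k)·t_k = -5*k/(k + 1).
Δs = -5/(k**2 + 3*k + 2), as required.
Sum = s_(7) − s_(3); s_(7) = -35/8, s_(3) = -15/4 ⇒ -5/8.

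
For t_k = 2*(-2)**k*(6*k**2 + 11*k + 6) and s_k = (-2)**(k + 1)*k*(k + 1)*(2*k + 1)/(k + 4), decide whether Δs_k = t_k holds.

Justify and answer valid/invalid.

Invalid: residual (-2)**(k + 1)*(18*k**3 + 111*k**2 + 153*k + 72)/(k**2 + 9*k + 20) ≠ 0.

s_(k+1) = (-2)**(k + 2)*(k + 1)*(k + 2)*(2*k + 3)/(k + 5)
s_(k+1) − s_k = 2*(-2)**k*(6*k**4 + 47*k**3 + 114*k**2 + 121*k + 48)/(k**2 + 9*k + 20)
(s_(k+1) − s_k) − t_k = (-2)**(k + 1)*(18*k**3 + 111*k**2 + 153*k + 72)/(k**2 + 9*k + 20)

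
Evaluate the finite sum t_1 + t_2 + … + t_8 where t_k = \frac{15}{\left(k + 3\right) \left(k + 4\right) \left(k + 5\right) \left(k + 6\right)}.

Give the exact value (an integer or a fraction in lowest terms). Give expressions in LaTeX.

Ratio r(k) = (k + 3)/(k + 7).
A = k + 3, B = k + 7, C = 1.
Key eq: (k + 3)·f(k+1) = (k + 6)·f(k) + (1).
Degrees (1,1,0) ⇒ d ≤ 3.
Coefficient equations give f(k) = k*(k**2 + 12*k + 47)/180.
R(k) = B(k−1)·f(k)/C(k) = k*(k + 6)*(k**2 + 12*k + 47)/180; s_k = R·t_k = k*(k**2 + 12*k + 47)/(12*(k + 3)*(k + 4)*(k + 5)).
Δs = 15/(k**4 + 18*k**3 + 119*k**2 + 342*k + 360), as required.
Σ_(k=1)^(8) t_k = s_(9) − s_(1) = 59/728 − (1/24) = 43/1092.

Σ = 43/1092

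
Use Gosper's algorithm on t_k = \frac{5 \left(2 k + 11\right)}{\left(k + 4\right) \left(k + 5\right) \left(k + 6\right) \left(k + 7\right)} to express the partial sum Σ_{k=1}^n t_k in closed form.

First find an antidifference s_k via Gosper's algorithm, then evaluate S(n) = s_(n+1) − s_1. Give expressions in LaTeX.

The ratio is (k + 4)*(2*k + 13)/((k + 8)*(2*k + 11)).
Take A(k)=k + 4, B(k)=k + 8, C(k)=k + 11/2.
Need (k + 4)·f(k+1) − (k + 7)·f(k) = k + 11/2.
Bound: deg f ≤ 3.
Solving with deg f ≤ 3: f(k) = k*(k + 5)*(k + 10)/48.
R(k) = B(k−1)·f(k)/C(k) = k*(k + 5)*(k + 7)*(k + 10)/(24*(2*k + 11)); s_k = R·t_k = 5*k*(k + 10)/(24*(k**2 + 10*k + 24)).
s_(k+1) − s_k = 5*(2*k + 11)/(k**4 + 22*k**3 + 179*k**2 + 638*k + 840) = t_k.
Telescope: S(n) = s_(n+1) − s_(1) = 5*(n**2 + 12*n + 11)/(24*(n**2 + 12*n + 35)) − (11/168) = n*(n + 12)/(7*(n**2 + 12*n + 35)).

S(n) = \frac{n \left(n + 12\right)}{7 \left(n^{2} + 12 n + 35\right)}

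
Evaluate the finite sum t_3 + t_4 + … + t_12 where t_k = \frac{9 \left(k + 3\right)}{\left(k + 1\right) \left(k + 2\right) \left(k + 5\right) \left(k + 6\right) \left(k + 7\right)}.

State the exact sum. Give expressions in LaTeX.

Σ = 125/12768

Step 1: r(k) = (k + 1)*(k + 4)*(k + 5)/((k + 3)**2*(k + 8)).
Factor: A=k + 1; B=k + 8; C=k**3 + 10*k**2 + 33*k + 36.
Need (k + 1)·f(k+1) − (k + 7)·f(k) = k**3 + 10*k**2 + 33*k + 36.
deg f ≤ 6 (via 1,1,3).
A polynomial solution: f(k) = k*(k + 2)*(k + 3)*(k + 4)*(k**2 + 12*k + 41)/90.
R(k) = B(k−1)·f(k)/C(k) = k*(k + 2)*(k + 7)*(k**2 + 12*k + 41)/(90*(k + 3)); s_k = R·t_k = k*(k**2 + 12*k + 41)/(10*(k**3 + 12*k**2 + 41*k + 30)).
Check: Δs_k = 9*(k + 3)/(k**5 + 21*k**4 + 163*k**3 + 567*k**2 + 844*k + 420). ✓
Telescoping: Σ = s_(13) − s_(3) = 793/7980 − (43/480) = 125/12768.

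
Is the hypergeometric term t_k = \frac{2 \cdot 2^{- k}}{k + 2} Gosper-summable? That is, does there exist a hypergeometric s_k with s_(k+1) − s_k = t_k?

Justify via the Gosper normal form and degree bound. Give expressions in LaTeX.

No — t_k has no hypergeometric antidifference.

r(k) = (k + 2)/(2*(k + 3)) after simplifying.
Take A(k)=k/2 + 1, B(k)=k + 3, C(k)=1.
f must satisfy (k/2 + 1)·f(k+1) − (k + 2)·f(k) = 1.
deg f ≤ -1 (via 1,1,0).
d = -1 < 0 ⇒ no nonzero polynomial f; not summable.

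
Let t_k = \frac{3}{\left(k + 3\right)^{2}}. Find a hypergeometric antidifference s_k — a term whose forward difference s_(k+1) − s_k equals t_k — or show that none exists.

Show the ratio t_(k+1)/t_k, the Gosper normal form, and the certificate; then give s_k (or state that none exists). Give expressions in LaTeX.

not Gosper-summable; s_k does not exist

Step 1: r(k) = (k + 3)**2/(k + 4)**2.
Take A(k)=k**2 + 6*k + 9, B(k)=k**2 + 8*k + 16, C(k)=1.
Key eq: (k**2 + 6*k + 9)·f(k+1) = (k**2 + 6*k + 9)·f(k) + (1).
deg f ≤ 0 (via 2,2,0).
Generic f = c0 gives residual -1; -1 = 0 cannot hold, so t_k is not Gosper-summable.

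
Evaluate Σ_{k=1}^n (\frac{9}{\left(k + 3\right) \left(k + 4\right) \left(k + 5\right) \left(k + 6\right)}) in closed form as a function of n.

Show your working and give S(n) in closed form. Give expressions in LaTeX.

The ratio is (k + 3)/(k + 7).
Factor: A=k + 3; B=k + 7; C=1.
Solve (k + 3)·f(k+1) − (k + 6)·f(k) = 1.
Degrees (1,1,0) ⇒ d ≤ 3.
A polynomial solution: f(k) = k*(k**2 + 12*k + 47)/180.
So s_k = (B(k−1)f/C)·t_k = (k*(k + 6)*(k**2 + 12*k + 47)/180)·t_k = k*(k**2 + 12*k + 47)/(20*(k + 3)*(k + 4)*(k + 5)).
Δs = 9/(k**4 + 18*k**3 + 119*k**2 + 342*k + 360), as required.
s_(n+1) = (n**3 + 15*n**2 + 74*n + 60)/(20*(n**3 + 15*n**2 + 74*n + 120)) and s_(1) = 1/40, so S(n) = n*(n**2 + 15*n + 74)/(40*(n**3 + 15*n**2 + 74*n + 120)).

S(n) = \frac{n \left(n^{2} + 15 n + 74\right)}{40 \left(n^{3} + 15 n^{2} + 74 n + 120\right)}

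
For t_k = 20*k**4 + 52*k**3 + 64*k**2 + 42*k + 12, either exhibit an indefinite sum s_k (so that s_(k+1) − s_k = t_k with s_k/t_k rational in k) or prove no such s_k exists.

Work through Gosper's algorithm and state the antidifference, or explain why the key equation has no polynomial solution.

s_k = k*(4*k**4 + 3*k**3 + 2*k**2 + 2*k + 1)

The ratio is (10*k**4 + 66*k**3 + 170*k**2 + 203*k + 95)/(10*k**4 + 26*k**3 + 32*k**2 + 21*k + 6).
A = 1, B = 1, C = k**4 + 13*k**3/5 + 16*k**2/5 + 21*k/10 + 3/5.
Set up (1)·f(k+1) − (1)·f(k) − (k**4 + 13*k**3/5 + 16*k**2/5 + 21*k/10 + 3/5) = 0.
From deg A=0, deg B=0, deg C=4: d=5.
Match coefficients ⇒ f(k) = k*(4*k**4 + 3*k**3 + 2*k**2 + 2*k + 1)/20.
So s_k = (B(k−1)f/C)·t_k = (k*(4*k**4 + 3*k**3 + 2*k**2 + 2*k + 1)/(2*(10*k**4 + 26*k**3 + 32*k**2 + 21*k + 6)))·t_k = k*(4*k**4 + 3*k**3 + 2*k**2 + 2*k + 1).
Verify: 20*k**4 + 52*k**3 + 64*k**2 + 42*k + 12 matches t_k.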